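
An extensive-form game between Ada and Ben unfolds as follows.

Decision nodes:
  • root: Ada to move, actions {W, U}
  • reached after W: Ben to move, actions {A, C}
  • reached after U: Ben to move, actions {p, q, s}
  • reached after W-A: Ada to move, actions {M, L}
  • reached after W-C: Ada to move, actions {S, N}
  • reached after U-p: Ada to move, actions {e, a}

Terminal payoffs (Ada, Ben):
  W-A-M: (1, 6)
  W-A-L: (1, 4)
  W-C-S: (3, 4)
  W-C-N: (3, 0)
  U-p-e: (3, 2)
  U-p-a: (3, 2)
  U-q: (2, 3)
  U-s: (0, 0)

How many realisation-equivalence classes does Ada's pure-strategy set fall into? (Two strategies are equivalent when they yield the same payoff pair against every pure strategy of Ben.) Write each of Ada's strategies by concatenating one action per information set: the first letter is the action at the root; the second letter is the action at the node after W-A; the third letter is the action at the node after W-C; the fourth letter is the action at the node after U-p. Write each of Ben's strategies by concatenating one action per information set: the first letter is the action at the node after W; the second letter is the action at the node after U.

5

Ada has 16 pure strategies: WMSe, WMSa, WMNe, WMNa, WLSe, WLSa, WLNe, WLNa, UMSe, UMSa, UMNe, UMNa, ULSe, ULSa, ULNe, ULNa. Columns: Ap, Aq, As, Cp, Cq, Cs.
{WMSe, WMSa} → row (1,6) (1,6) (1,6) (3,4) (3,4) (3,4)
{WMNe, WMNa} → row (1,6) (1,6) (1,6) (3,0) (3,0) (3,0)
{WLSe, WLSa} → row (1,4) (1,4) (1,4) (3,4) (3,4) (3,4)
{WLNe, WLNa} → row (1,4) (1,4) (1,4) (3,0) (3,0) (3,0)
{UMSe, UMSa, UMNe, UMNa, ULSe, ULSa, ULNe, ULNa} → row (3,2) (2,3) (0,0) (3,2) (2,3) (0,0)
That's 5 distinct rows out of 16 strategies.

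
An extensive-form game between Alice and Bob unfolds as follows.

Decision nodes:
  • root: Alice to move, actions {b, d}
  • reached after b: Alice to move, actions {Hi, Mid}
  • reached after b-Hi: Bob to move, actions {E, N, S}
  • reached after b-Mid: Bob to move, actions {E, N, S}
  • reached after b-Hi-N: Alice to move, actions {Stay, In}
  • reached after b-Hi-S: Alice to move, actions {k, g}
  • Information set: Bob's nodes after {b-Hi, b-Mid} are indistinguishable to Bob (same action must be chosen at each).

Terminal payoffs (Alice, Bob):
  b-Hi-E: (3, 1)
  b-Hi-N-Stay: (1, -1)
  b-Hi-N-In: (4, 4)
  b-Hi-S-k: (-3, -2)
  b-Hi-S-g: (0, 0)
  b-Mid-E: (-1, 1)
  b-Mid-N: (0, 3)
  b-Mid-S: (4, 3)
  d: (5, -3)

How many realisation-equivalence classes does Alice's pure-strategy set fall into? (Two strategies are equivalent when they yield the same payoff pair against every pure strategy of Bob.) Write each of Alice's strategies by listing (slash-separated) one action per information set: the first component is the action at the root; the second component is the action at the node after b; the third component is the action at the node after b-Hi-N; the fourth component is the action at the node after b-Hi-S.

6

Alice has 16 pure strategies: b/Hi/Stay/k, b/Hi/Stay/g, b/Hi/In/k, b/Hi/In/g, b/Mid/Stay/k, b/Mid/Stay/g, b/Mid/In/k, b/Mid/In/g, d/Hi/Stay/k, d/Hi/Stay/g, d/Hi/In/k, d/Hi/In/g, d/Mid/Stay/k, d/Mid/Stay/g, d/Mid/In/k, d/Mid/In/g. Columns: E, N, S.
{b/Hi/Stay/k} → row (3,1) (1,-1) (-3,-2)
{b/Hi/Stay/g} → row (3,1) (1,-1) (0,0)
{b/Hi/In/k} → row (3,1) (4,4) (-3,-2)
{b/Hi/In/g} → row (3,1) (4,4) (0,0)
{b/Mid/Stay/k, b/Mid/Stay/g, b/Mid/In/k, b/Mid/In/g} → row (-1,1) (0,3) (4,3)
{d/Hi/Stay/k, d/Hi/Stay/g, d/Hi/In/k, d/Hi/In/g, d/Mid/Stay/k, d/Mid/Stay/g, d/Mid/In/k, d/Mid/In/g} → row (5,-3) (5,-3) (5,-3)
That's 6 distinct rows out of 16 strategies.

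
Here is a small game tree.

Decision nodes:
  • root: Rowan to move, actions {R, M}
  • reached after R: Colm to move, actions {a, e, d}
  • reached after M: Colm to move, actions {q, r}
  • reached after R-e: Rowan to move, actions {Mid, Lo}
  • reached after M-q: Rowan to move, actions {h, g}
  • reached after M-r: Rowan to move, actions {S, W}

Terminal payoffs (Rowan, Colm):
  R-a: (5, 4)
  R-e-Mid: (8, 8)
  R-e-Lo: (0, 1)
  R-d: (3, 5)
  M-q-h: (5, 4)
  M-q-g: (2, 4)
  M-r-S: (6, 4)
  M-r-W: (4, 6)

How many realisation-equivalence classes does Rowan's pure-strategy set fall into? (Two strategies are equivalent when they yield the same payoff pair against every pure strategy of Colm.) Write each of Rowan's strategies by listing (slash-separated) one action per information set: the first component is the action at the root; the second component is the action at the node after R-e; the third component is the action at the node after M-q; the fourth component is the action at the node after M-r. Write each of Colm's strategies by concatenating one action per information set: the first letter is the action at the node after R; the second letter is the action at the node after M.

6

Rowan has 16 pure strategies: R/Mid/h/S, R/Mid/h/W, R/Mid/g/S, R/Mid/g/W, R/Lo/h/S, R/Lo/h/W, R/Lo/g/S, R/Lo/g/W, M/Mid/h/S, M/Mid/h/W, M/Mid/g/S, M/Mid/g/W, M/Lo/h/S, M/Lo/h/W, M/Lo/g/S, M/Lo/g/W. Columns: aq, ar, eq, er, dq, dr.
{R/Mid/h/S, R/Mid/h/W, R/Mid/g/S, R/Mid/g/W} → row (5,4) (5,4) (8,8) (8,8) (3,5) (3,5)
{R/Lo/h/S, R/Lo/h/W, R/Lo/g/S, R/Lo/g/W} → row (5,4) (5,4) (0,1) (0,1) (3,5) (3,5)
{M/Mid/h/S, M/Lo/h/S} → row (5,4) (6,4) (5,4) (6,4) (5,4) (6,4)
{M/Mid/h/W, M/Lo/h/W} → row (5,4) (4,6) (5,4) (4,6) (5,4) (4,6)
{M/Mid/g/S, M/Lo/g/S} → row (2,4) (6,4) (2,4) (6,4) (2,4) (6,4)
{M/Mid/g/W, M/Lo/g/W} → row (2,4) (4,6) (2,4) (4,6) (2,4) (4,6)
That's 6 distinct rows out of 16 strategies.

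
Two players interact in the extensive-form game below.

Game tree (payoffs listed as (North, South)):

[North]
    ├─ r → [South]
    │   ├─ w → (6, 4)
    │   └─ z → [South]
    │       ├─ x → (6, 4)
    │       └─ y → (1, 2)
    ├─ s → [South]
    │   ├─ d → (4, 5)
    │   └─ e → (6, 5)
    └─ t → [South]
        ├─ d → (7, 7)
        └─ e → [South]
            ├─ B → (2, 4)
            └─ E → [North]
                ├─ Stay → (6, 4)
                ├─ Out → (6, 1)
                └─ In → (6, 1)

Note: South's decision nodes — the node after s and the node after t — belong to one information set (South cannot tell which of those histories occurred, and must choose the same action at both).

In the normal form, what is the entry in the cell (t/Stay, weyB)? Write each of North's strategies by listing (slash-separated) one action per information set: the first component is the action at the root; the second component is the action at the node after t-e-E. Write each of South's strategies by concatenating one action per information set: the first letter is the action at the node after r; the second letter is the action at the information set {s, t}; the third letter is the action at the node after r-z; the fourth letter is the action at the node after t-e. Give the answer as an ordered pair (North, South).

(2, 4)

Trace the play path from the root:
  North plays t
  South plays e at [t]
  South plays B at [t-e]
→ terminal payoff (2, 4).
(North's choice at the node after t-e-E is never reached on this path, so it doesn't affect the outcome.)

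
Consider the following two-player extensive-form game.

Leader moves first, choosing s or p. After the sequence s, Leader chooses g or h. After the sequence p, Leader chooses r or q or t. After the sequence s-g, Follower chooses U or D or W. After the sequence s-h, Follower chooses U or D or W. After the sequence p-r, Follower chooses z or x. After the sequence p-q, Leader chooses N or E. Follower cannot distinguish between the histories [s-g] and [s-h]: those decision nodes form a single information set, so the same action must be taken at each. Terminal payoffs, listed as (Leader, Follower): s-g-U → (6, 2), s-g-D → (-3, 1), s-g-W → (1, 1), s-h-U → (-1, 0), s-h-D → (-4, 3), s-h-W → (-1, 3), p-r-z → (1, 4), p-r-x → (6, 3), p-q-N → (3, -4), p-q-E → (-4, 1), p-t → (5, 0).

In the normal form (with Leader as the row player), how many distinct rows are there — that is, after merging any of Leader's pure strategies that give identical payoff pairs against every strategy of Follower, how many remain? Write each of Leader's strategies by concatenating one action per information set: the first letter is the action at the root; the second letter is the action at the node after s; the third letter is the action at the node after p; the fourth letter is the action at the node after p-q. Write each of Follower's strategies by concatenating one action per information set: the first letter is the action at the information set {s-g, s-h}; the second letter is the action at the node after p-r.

Leader has 24 pure strategies: sgrN, sgrE, sgqN, sgqE, sgtN, sgtE, shrN, shrE, shqN, shqE, shtN, shtE, pgrN, pgrE, pgqN, pgqE, pgtN, pgtE, phrN, phrE, phqN, phqE, phtN, phtE. Columns: Uz, Ux, Dz, Dx, Wz, Wx.
{sgrN, sgrE, sgqN, sgqE, sgtN, sgtE} → row (6,2) (6,2) (-3,1) (-3,1) (1,1) (1,1)
{shrN, shrE, shqN, shqE, shtN, shtE} → row (-1,0) (-1,0) (-4,3) (-4,3) (-1,3) (-1,3)
{pgrN, pgrE, phrN, phrE} → row (1,4) (6,3) (1,4) (6,3) (1,4) (6,3)
{pgqN, phqN} → row (3,-4) (3,-4) (3,-4) (3,-4) (3,-4) (3,-4)
{pgqE, phqE} → row (-4,1) (-4,1) (-4,1) (-4,1) (-4,1) (-4,1)
{pgtN, pgtE, phtN, phtE} → row (5,0) (5,0) (5,0) (5,0) (5,0) (5,0)
That's 6 distinct rows out of 24 strategies.

6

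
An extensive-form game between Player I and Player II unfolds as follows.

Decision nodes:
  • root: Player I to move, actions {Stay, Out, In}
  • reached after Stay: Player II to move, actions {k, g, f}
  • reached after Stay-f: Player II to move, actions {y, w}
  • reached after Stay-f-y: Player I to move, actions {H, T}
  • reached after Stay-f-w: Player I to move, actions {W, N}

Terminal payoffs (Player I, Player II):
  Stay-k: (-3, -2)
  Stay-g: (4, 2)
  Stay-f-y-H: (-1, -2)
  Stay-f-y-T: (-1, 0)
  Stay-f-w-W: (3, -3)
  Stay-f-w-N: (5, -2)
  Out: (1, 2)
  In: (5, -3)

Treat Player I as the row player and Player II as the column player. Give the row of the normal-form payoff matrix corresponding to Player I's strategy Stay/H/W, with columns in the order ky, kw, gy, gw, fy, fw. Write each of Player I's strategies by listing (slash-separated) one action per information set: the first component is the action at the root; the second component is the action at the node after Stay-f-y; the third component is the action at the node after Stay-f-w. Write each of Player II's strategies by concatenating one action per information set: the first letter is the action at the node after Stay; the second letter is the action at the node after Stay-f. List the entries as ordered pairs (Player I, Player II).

(-3,-2) (-3,-2) (4,2) (4,2) (-1,-2) (3,-3)

vs ky: Player I plays Stay → Player II plays k at [Stay] → (-3, -2)
vs kw: Player I plays Stay → Player II plays k at [Stay] → (-3, -2)
vs gy: Player I plays Stay → Player II plays g at [Stay] → (4, 2)
vs gw: Player I plays Stay → Player II plays g at [Stay] → (4, 2)
vs fy: Player I plays Stay → Player II plays f at [Stay] → Player II plays y at [Stay-f] → Player I plays H at [Stay-f-y] → (-1, -2)
vs fw: Player I plays Stay → Player II plays f at [Stay] → Player II plays w at [Stay-f] → Player I plays W at [Stay-f-w] → (3, -3)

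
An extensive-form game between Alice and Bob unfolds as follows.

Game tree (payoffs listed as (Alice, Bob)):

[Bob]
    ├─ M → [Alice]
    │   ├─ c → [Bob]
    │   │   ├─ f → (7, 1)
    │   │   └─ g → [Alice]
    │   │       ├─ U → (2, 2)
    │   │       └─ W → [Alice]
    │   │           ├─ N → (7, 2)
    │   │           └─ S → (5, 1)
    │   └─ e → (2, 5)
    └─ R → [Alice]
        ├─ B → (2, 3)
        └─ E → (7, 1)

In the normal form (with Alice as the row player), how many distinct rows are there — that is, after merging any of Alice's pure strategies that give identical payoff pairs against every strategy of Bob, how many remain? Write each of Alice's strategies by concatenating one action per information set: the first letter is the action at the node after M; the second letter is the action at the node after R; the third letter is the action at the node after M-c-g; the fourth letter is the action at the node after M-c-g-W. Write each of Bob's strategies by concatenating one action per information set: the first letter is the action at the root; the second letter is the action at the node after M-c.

Alice has 16 pure strategies: cBUN, cBUS, cBWN, cBWS, cEUN, cEUS, cEWN, cEWS, eBUN, eBUS, eBWN, eBWS, eEUN, eEUS, eEWN, eEWS. Columns: Mf, Mg, Rf, Rg.
{cBUN, cBUS} → row (7,1) (2,2) (2,3) (2,3)
{cBWN} → row (7,1) (7,2) (2,3) (2,3)
{cBWS} → row (7,1) (5,1) (2,3) (2,3)
{cEUN, cEUS} → row (7,1) (2,2) (7,1) (7,1)
{cEWN} → row (7,1) (7,2) (7,1) (7,1)
{cEWS} → row (7,1) (5,1) (7,1) (7,1)
{eBUN, eBUS, eBWN, eBWS} → row (2,5) (2,5) (2,3) (2,3)
{eEUN, eEUS, eEWN, eEWS} → row (2,5) (2,5) (7,1) (7,1)
That's 8 distinct rows out of 16 strategies.

8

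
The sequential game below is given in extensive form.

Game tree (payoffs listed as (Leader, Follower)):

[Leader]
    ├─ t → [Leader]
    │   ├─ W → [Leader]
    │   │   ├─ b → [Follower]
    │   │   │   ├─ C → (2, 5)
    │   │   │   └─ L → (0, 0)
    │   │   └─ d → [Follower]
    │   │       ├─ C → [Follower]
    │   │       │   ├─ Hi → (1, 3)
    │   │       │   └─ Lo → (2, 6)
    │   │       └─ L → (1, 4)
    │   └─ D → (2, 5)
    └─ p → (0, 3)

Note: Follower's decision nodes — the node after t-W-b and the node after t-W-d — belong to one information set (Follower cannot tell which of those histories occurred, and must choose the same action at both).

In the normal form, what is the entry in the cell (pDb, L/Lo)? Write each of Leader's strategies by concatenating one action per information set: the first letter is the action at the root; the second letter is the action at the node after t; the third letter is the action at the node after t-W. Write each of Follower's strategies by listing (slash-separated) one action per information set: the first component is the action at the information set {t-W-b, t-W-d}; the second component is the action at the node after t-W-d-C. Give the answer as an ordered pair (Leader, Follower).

Trace the play path from the root:
  Leader plays p
→ terminal payoff (0, 3).
(Leader's choice at the node after t is never reached on this path, so it doesn't affect the outcome.)

(0, 3)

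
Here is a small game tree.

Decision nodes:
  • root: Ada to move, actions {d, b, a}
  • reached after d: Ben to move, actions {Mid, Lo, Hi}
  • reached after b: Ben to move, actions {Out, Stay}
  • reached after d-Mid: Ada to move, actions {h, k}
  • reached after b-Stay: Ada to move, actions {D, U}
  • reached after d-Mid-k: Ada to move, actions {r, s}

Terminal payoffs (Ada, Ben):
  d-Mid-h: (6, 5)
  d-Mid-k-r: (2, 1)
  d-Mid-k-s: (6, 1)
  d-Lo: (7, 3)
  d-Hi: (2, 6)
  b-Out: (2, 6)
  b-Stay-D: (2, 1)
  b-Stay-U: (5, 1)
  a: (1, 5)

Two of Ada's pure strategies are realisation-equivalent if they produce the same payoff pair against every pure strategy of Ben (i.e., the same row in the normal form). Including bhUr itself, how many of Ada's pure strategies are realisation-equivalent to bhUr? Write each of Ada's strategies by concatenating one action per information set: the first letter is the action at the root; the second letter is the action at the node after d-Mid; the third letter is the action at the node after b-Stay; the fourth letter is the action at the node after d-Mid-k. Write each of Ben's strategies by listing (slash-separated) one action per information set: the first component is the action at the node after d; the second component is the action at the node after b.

Row for bhUr (columns Mid/Out, Mid/Stay, Lo/Out, Lo/Stay, Hi/Out, Hi/Stay): (2,6) (5,1) (2,6) (5,1) (2,6) (5,1).
Under bhUr, Ada's choice at the node after d-Mid and at the node after d-Mid-k can never be reached regardless of what Ben does, so varying those choices leaves every outcome unchanged.
Holding the reachable choices fixed and varying the unreachable ones freely already gives 2 × 2 = 4 equivalent strategies.
No other strategy reproduces this row, so those 4 are the full class: bhUr, bhUs, bkUr, bkUs.

4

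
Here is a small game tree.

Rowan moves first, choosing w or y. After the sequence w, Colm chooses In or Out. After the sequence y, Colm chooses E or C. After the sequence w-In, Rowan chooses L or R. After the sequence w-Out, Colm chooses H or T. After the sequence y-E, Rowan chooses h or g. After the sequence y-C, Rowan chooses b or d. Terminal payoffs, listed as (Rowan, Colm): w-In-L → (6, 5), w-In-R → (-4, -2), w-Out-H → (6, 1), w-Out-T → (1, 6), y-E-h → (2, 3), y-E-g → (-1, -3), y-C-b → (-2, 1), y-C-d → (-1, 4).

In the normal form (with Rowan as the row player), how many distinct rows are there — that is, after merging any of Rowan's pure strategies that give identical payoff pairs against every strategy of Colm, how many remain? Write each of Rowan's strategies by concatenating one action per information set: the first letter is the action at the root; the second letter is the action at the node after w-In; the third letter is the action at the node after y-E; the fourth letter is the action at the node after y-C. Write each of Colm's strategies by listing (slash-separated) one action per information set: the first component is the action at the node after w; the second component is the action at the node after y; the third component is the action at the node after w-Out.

Rowan has 16 pure strategies: wLhb, wLhd, wLgb, wLgd, wRhb, wRhd, wRgb, wRgd, yLhb, yLhd, yLgb, yLgd, yRhb, yRhd, yRgb, yRgd. Columns: In/E/H, In/E/T, In/C/H, In/C/T, Out/E/H, Out/E/T, Out/C/H, Out/C/T.
{wLhb, wLhd, wLgb, wLgd} → row (6,5) (6,5) (6,5) (6,5) (6,1) (1,6) (6,1) (1,6)
{wRhb, wRhd, wRgb, wRgd} → row (-4,-2) (-4,-2) (-4,-2) (-4,-2) (6,1) (1,6) (6,1) (1,6)
{yLhb, yRhb} → row (2,3) (2,3) (-2,1) (-2,1) (2,3) (2,3) (-2,1) (-2,1)
{yLhd, yRhd} → row (2,3) (2,3) (-1,4) (-1,4) (2,3) (2,3) (-1,4) (-1,4)
{yLgb, yRgb} → row (-1,-3) (-1,-3) (-2,1) (-2,1) (-1,-3) (-1,-3) (-2,1) (-2,1)
{yLgd, yRgd} → row (-1,-3) (-1,-3) (-1,4) (-1,4) (-1,-3) (-1,-3) (-1,4) (-1,4)
That's 6 distinct rows out of 16 strategies.

6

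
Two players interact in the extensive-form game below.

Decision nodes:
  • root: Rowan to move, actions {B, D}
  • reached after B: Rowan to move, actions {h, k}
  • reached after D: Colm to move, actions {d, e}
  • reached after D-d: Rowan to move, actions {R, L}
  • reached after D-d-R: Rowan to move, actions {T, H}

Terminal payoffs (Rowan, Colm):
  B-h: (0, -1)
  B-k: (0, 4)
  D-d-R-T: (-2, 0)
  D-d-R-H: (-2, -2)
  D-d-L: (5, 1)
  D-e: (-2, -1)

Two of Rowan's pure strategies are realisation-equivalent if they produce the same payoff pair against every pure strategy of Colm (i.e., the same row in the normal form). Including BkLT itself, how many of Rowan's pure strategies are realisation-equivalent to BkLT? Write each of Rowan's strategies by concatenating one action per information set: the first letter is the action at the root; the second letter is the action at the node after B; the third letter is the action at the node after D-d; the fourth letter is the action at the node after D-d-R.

Row for BkLT (columns d, e): (0,4) (0,4).
Under BkLT, Rowan's choice at the node after D-d and at the node after D-d-R can never be reached regardless of what Colm does, so varying those choices leaves every outcome unchanged.
Holding the reachable choices fixed and varying the unreachable ones freely already gives 2 × 2 = 4 equivalent strategies.
No other strategy reproduces this row, so those 4 are the full class: BkRT, BkRH, BkLT, BkLH.

4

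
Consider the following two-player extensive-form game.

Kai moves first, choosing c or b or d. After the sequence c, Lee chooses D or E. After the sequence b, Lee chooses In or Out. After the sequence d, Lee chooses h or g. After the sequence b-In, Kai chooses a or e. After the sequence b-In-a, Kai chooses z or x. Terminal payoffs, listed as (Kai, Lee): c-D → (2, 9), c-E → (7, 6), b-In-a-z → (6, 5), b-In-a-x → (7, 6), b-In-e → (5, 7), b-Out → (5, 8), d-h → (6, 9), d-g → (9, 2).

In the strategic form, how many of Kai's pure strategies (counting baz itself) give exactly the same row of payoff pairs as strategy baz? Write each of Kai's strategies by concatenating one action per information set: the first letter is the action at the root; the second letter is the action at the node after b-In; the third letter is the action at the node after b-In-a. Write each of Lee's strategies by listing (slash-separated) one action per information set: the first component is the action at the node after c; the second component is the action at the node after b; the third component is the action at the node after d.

1

Row for baz (columns D/In/h, D/In/g, D/Out/h, D/Out/g, E/In/h, E/In/g, E/Out/h, E/Out/g): (6,5) (6,5) (5,8) (5,8) (6,5) (6,5) (5,8) (5,8).
Every one of Kai's information sets is on the play path for some reply by Lee when Kai follows baz.
Changing the action at any of them therefore changes at least one column, so only baz itself gives this row.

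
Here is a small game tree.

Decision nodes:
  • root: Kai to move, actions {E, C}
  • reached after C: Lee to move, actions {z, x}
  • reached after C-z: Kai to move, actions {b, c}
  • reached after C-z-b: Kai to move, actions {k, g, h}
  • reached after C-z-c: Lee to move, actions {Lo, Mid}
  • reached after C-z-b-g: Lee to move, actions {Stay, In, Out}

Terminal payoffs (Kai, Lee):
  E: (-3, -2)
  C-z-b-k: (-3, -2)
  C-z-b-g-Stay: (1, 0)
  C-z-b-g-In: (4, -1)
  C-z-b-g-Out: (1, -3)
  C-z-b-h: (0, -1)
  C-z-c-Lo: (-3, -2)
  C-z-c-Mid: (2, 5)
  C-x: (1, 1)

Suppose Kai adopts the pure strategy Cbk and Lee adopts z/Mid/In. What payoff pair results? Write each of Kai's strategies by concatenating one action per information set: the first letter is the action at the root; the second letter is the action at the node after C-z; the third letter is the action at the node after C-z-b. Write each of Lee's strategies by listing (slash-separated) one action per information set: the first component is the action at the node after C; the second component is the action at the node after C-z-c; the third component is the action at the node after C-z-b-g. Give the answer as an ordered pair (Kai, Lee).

(-3, -2)

Trace the play path from the root:
  Kai plays C
  Lee plays z at [C]
  Kai plays b at [C-z]
  Kai plays k at [C-z-b]
→ terminal payoff (-3, -2).
(Lee's choice at the node after C-z-c is never reached on this path, so it doesn't affect the outcome.)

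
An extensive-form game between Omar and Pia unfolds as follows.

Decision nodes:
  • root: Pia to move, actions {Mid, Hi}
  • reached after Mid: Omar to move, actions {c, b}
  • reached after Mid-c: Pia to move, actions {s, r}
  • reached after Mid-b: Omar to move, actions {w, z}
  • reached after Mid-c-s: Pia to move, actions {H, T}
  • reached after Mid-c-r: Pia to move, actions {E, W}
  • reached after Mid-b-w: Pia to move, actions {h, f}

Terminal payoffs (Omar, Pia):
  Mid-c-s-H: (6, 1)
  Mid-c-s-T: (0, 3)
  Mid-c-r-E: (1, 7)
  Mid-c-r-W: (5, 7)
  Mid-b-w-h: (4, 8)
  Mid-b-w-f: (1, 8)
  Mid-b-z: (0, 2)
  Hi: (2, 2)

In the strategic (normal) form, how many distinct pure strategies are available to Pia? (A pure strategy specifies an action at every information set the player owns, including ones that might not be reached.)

Pia owns the root with actions {Mid, Hi} — two choices.
Pia owns the node after Mid-c with actions {s, r} — two choices.
Pia owns the node after Mid-c-s with actions {H, T} — two choices.
Pia owns the node after Mid-c-r with actions {E, W} — two choices.
Pia owns the node after Mid-b-w with actions {h, f} — two choices.
A pure strategy fixes one action at each information set independently, so the count is the product 2 × 2 × 2 × 2 × 2 = 32.
(For reference, Omar has 4 pure strategies, giving a 32×4 normal-form matrix.)

32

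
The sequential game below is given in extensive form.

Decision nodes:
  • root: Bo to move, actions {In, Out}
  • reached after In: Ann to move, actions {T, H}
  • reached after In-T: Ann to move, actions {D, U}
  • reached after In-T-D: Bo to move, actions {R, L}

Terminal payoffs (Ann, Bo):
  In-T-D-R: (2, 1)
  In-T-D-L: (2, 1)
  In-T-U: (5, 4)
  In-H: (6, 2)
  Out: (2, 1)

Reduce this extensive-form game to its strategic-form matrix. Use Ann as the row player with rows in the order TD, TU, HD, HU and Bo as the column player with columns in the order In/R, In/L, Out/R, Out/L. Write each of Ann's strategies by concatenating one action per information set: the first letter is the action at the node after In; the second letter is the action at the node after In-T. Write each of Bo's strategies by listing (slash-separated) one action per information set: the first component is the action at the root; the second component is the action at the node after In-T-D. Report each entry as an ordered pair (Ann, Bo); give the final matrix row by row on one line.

TD: (2,1) (2,1) (2,1) (2,1) | TU: (5,4) (5,4) (2,1) (2,1) | HD: (6,2) (6,2) (2,1) (2,1) | HU: (6,2) (6,2) (2,1) (2,1)

         In/R     In/L    Out/R    Out/L
  TD    (2,1)    (2,1)    (2,1)    (2,1)
  TU    (5,4)    (5,4)    (2,1)    (2,1)
  HD    (6,2)    (6,2)    (2,1)    (2,1)
  HU    (6,2)    (6,2)    (2,1)    (2,1)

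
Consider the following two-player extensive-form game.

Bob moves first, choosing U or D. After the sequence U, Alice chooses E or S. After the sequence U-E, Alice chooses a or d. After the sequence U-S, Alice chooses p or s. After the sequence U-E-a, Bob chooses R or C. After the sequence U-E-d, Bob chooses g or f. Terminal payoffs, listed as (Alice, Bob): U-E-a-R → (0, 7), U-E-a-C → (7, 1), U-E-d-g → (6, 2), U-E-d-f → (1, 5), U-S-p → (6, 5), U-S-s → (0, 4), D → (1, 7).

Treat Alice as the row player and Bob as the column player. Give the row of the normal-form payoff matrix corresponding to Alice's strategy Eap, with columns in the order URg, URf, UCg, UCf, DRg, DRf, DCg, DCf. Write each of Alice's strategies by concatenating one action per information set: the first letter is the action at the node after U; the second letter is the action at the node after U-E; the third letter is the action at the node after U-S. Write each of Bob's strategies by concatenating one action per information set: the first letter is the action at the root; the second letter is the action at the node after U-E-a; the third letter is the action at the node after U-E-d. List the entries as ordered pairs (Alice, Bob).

vs URg: Bob plays U → Alice plays E at [U] → Alice plays a at [U-E] → Bob plays R at [U-E-a] → (0, 7)
vs URf: Bob plays U → Alice plays E at [U] → Alice plays a at [U-E] → Bob plays R at [U-E-a] → (0, 7)
vs UCg: Bob plays U → Alice plays E at [U] → Alice plays a at [U-E] → Bob plays C at [U-E-a] → (7, 1)
vs UCf: Bob plays U → Alice plays E at [U] → Alice plays a at [U-E] → Bob plays C at [U-E-a] → (7, 1)
vs DRg: Bob plays D → (1, 7)
vs DRf: Bob plays D → (1, 7)
vs DCg: Bob plays D → (1, 7)
vs DCf: Bob plays D → (1, 7)

(0,7) (0,7) (7,1) (7,1) (1,7) (1,7) (1,7) (1,7)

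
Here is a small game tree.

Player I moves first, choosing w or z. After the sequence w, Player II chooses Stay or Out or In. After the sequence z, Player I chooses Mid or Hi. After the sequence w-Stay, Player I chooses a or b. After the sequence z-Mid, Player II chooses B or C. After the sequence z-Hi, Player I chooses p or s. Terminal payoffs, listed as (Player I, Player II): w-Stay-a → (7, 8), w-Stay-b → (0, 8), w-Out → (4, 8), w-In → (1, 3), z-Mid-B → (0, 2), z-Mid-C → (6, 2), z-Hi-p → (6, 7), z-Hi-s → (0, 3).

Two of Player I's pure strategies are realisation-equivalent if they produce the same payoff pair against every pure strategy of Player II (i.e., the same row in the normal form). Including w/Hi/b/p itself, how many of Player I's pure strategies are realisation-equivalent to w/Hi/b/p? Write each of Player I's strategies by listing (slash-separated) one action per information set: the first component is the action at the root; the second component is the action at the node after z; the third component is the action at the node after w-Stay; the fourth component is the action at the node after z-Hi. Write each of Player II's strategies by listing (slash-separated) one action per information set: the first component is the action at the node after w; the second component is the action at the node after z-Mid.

Row for w/Hi/b/p (columns Stay/B, Stay/C, Out/B, Out/C, In/B, In/C): (0,8) (0,8) (4,8) (4,8) (1,3) (1,3).
Under w/Hi/b/p, Player I's choice at the node after z and at the node after z-Hi can never be reached regardless of what Player II does, so varying those choices leaves every outcome unchanged.
Holding the reachable choices fixed and varying the unreachable ones freely already gives 2 × 2 = 4 equivalent strategies.
No other strategy reproduces this row, so those 4 are the full class: w/Mid/b/p, w/Mid/b/s, w/Hi/b/p, w/Hi/b/s.

4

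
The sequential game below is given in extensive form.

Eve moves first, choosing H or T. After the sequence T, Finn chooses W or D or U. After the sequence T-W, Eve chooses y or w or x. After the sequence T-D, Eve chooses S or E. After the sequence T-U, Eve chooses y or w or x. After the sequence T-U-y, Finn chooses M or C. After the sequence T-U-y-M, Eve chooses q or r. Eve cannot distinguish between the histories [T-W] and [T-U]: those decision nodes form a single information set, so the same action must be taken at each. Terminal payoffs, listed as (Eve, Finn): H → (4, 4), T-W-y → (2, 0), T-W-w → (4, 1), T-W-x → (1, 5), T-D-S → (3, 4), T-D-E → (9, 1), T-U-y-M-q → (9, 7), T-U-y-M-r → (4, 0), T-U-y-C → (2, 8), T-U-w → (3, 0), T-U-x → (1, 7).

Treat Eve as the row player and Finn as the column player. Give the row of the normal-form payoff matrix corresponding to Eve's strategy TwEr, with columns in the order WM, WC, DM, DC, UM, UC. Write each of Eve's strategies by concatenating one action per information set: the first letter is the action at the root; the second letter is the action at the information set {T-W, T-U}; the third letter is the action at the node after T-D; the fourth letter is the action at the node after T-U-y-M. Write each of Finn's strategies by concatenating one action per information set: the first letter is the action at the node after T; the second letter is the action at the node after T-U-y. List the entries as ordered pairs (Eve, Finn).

vs WM: Eve plays T → Finn plays W at [T] → Eve plays w at [T-W] → (4, 1)
vs WC: Eve plays T → Finn plays W at [T] → Eve plays w at [T-W] → (4, 1)
vs DM: Eve plays T → Finn plays D at [T] → Eve plays E at [T-D] → (9, 1)
vs DC: Eve plays T → Finn plays D at [T] → Eve plays E at [T-D] → (9, 1)
vs UM: Eve plays T → Finn plays U at [T] → Eve plays w at [T-U] → (3, 0)
vs UC: Eve plays T → Finn plays U at [T] → Eve plays w at [T-U] → (3, 0)

(4,1) (4,1) (9,1) (9,1) (3,0) (3,0)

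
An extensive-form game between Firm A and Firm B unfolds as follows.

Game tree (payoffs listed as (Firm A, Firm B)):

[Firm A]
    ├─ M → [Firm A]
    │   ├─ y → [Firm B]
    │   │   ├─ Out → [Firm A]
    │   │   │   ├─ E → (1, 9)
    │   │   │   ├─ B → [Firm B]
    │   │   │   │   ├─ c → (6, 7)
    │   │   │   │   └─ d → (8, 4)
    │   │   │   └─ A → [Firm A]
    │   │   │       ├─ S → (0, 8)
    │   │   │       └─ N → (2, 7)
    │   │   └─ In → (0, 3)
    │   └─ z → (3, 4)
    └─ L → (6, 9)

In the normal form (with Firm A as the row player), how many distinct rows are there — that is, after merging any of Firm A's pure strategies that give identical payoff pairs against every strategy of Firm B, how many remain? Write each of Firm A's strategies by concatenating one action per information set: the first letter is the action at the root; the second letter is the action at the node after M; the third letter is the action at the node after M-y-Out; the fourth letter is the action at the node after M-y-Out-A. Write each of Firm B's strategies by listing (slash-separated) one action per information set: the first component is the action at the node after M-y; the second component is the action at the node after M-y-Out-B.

Firm A has 24 pure strategies: MyES, MyEN, MyBS, MyBN, MyAS, MyAN, MzES, MzEN, MzBS, MzBN, MzAS, MzAN, LyES, LyEN, LyBS, LyBN, LyAS, LyAN, LzES, LzEN, LzBS, LzBN, LzAS, LzAN. Columns: Out/c, Out/d, In/c, In/d.
{MyES, MyEN} → row (1,9) (1,9) (0,3) (0,3)
{MyBS, MyBN} → row (6,7) (8,4) (0,3) (0,3)
{MyAS} → row (0,8) (0,8) (0,3) (0,3)
{MyAN} → row (2,7) (2,7) (0,3) (0,3)
{MzES, MzEN, MzBS, MzBN, MzAS, MzAN} → row (3,4) (3,4) (3,4) (3,4)
{LyES, LyEN, LyBS, LyBN, LyAS, LyAN, LzES, LzEN, LzBS, LzBN, LzAS, LzAN} → row (6,9) (6,9) (6,9) (6,9)
That's 6 distinct rows out of 24 strategies.

6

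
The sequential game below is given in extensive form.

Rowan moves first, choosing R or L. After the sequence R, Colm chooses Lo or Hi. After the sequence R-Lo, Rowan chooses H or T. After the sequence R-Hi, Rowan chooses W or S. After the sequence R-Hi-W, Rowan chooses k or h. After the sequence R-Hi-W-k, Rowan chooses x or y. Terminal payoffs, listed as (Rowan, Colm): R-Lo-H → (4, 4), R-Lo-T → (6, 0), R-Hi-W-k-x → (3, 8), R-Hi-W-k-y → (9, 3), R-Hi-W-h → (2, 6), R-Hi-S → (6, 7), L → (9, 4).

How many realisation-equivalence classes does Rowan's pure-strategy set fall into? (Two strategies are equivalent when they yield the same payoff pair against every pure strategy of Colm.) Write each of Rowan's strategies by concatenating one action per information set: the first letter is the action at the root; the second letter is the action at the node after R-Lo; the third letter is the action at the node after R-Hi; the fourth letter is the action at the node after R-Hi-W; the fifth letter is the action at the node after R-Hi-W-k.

9

Rowan has 32 pure strategies: RHWkx, RHWky, RHWhx, RHWhy, RHSkx, RHSky, RHShx, RHShy, RTWkx, RTWky, RTWhx, RTWhy, RTSkx, RTSky, RTShx, RTShy, LHWkx, LHWky, LHWhx, LHWhy, LHSkx, LHSky, LHShx, LHShy, LTWkx, LTWky, LTWhx, LTWhy, LTSkx, LTSky, LTShx, LTShy. Columns: Lo, Hi.
{RHWkx} → row (4,4) (3,8)
{RHWky} → row (4,4) (9,3)
{RHWhx, RHWhy} → row (4,4) (2,6)
{RHSkx, RHSky, RHShx, RHShy} → row (4,4) (6,7)
{RTWkx} → row (6,0) (3,8)
{RTWky} → row (6,0) (9,3)
{RTWhx, RTWhy} → row (6,0) (2,6)
{RTSkx, RTSky, RTShx, RTShy} → row (6,0) (6,7)
{LHWkx, LHWky, LHWhx, LHWhy, LHSkx, LHSky, LHShx, LHShy, LTWkx, LTWky, LTWhx, LTWhy, LTSkx, LTSky, LTShx, LTShy} → row (9,4) (9,4)
That's 9 distinct rows out of 32 strategies.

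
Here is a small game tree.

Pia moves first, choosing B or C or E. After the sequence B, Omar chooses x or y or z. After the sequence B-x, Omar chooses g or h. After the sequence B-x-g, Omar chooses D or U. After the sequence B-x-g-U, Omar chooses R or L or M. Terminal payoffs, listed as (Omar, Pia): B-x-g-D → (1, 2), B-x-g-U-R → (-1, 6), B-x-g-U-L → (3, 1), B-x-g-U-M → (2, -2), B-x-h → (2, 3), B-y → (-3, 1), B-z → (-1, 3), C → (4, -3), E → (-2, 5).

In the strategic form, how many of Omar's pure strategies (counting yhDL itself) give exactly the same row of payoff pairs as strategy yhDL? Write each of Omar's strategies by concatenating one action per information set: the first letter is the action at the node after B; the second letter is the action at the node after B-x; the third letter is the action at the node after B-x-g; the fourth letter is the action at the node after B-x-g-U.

Row for yhDL (columns B, C, E): (-3,1) (4,-3) (-2,5).
Under yhDL, Omar's choice at the node after B-x and at the node after B-x-g and at the node after B-x-g-U can never be reached regardless of what Pia does, so varying those choices leaves every outcome unchanged.
Holding the reachable choices fixed and varying the unreachable ones freely already gives 2 × 2 × 3 = 12 equivalent strategies.
No other strategy reproduces this row, so those 12 are the full class: ygDR, ygDL, ygDM, ygUR, ygUL, ygUM, yhDR, yhDL, yhDM, yhUR, yhUL, yhUM.

12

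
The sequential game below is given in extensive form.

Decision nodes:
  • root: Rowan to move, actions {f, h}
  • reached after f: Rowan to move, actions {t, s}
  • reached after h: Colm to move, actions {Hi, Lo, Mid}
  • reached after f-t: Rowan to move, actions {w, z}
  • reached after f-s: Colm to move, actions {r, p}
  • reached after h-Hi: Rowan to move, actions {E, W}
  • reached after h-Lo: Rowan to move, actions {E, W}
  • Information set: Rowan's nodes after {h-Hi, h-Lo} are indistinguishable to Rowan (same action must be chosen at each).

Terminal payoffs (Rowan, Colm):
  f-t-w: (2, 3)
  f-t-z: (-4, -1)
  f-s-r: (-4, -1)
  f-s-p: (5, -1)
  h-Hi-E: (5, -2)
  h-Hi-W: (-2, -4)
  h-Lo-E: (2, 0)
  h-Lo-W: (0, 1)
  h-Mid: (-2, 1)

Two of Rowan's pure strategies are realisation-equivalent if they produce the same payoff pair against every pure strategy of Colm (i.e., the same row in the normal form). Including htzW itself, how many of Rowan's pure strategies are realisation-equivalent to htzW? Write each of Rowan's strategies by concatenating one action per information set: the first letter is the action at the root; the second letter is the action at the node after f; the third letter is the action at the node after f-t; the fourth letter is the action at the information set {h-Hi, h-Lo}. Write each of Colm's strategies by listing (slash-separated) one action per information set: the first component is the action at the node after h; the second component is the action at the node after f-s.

4

Row for htzW (columns Hi/r, Hi/p, Lo/r, Lo/p, Mid/r, Mid/p): (-2,-4) (-2,-4) (0,1) (0,1) (-2,1) (-2,1).
Under htzW, Rowan's choice at the node after f and at the node after f-t can never be reached regardless of what Colm does, so varying those choices leaves every outcome unchanged.
Holding the reachable choices fixed and varying the unreachable ones freely already gives 2 × 2 = 4 equivalent strategies.
No other strategy reproduces this row, so those 4 are the full class: htwW, htzW, hswW, hszW.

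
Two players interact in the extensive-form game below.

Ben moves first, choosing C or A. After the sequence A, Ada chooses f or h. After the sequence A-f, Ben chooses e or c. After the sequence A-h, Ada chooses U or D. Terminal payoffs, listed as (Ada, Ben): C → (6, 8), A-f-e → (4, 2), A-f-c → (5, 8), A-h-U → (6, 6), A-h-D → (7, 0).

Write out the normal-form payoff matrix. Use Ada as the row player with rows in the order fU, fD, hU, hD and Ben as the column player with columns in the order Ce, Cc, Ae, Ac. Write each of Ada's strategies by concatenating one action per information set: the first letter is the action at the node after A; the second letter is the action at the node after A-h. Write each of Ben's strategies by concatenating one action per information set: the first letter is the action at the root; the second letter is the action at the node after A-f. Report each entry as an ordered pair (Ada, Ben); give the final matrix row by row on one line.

fU: (6,8) (6,8) (4,2) (5,8) | fD: (6,8) (6,8) (4,2) (5,8) | hU: (6,8) (6,8) (6,6) (6,6) | hD: (6,8) (6,8) (7,0) (7,0)

Row fU: Ce→(6,8), Cc→(6,8), Ae→(4,2), Ac→(5,8)
Row fD: Ce→(6,8), Cc→(6,8), Ae→(4,2), Ac→(5,8)
Row hU: Ce→(6,8), Cc→(6,8), Ae→(6,6), Ac→(6,6)
Row hD: Ce→(6,8), Cc→(6,8), Ae→(7,0), Ac→(7,0)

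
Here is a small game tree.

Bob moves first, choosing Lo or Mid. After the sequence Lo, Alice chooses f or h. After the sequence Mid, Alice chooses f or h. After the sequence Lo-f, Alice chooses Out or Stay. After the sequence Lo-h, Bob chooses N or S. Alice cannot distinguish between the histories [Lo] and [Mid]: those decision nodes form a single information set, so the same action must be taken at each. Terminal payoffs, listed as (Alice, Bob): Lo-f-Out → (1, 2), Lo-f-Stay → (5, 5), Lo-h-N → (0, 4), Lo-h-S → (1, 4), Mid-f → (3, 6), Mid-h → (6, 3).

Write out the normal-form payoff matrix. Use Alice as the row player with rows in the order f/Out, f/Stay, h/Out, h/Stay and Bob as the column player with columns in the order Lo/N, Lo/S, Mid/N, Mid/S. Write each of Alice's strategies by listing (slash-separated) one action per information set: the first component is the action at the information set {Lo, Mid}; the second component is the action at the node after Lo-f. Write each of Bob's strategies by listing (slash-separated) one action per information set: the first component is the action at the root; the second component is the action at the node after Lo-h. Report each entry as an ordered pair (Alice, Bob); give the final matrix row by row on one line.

f/Out: (1,2) (1,2) (3,6) (3,6) | f/Stay: (5,5) (5,5) (3,6) (3,6) | h/Out: (0,4) (1,4) (6,3) (6,3) | h/Stay: (0,4) (1,4) (6,3) (6,3)

Row f/Out: Lo/N→(1,2), Lo/S→(1,2), Mid/N→(3,6), Mid/S→(3,6)
Row f/Stay: Lo/N→(5,5), Lo/S→(5,5), Mid/N→(3,6), Mid/S→(3,6)
Row h/Out: Lo/N→(0,4), Lo/S→(1,4), Mid/N→(6,3), Mid/S→(6,3)
Row h/Stay: Lo/N→(0,4), Lo/S→(1,4), Mid/N→(6,3), Mid/S→(6,3)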